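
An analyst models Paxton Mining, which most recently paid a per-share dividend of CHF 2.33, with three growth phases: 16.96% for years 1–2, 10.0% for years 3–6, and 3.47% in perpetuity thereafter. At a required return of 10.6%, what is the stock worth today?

CHF 52.35

Three-stage DDM. Project D₁…D_6; terminal Gordon value at t=6 with g = 0.0347; discount at r = 0.106.
D_1 = 2.7252
D_2 = 3.1874
D_3 = 3.5061
D_4 = 3.8567
D_5 = 4.2424
D_6 = 4.6666
TV_6 = 4.8285/(0.106−0.0347) = 67.7215
P₀ = Σ Dₜ/(1+r)ᵗ + TV_6/(1+r)^6 = 52.3512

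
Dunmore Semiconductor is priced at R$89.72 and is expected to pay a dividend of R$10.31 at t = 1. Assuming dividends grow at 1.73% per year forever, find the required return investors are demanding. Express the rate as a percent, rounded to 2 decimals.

13.22%

Rearranging the constant-growth DDM: r = D₁/P₀ + g.
r = 10.3100 / 89.72 + 0.0173 = 0.11491 + 0.0173 = 0.13221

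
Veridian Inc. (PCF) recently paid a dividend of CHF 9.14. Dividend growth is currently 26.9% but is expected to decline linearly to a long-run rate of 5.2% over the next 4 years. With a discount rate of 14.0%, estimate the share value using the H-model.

CHF 154.34

H-model: P₀ = D₀[(1+g_L) + H(g_S−g_L)]/(r−g_L), with H = 4/2 = 2.
P₀ = 9.14 × [(1+0.052) + 2×(0.269−0.052)] / (0.14−0.052)
   = 9.14 × 1.4860 / 0.088 = 154.3414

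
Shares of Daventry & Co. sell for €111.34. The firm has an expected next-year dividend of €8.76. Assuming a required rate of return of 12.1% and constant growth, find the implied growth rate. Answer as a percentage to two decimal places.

From P₀ = D₁/(r − g), the implied growth is g = r − D₁/P₀.
g = 0.121 − 8.76/111.34 = 0.121 − 0.07868 = 0.04232

4.23%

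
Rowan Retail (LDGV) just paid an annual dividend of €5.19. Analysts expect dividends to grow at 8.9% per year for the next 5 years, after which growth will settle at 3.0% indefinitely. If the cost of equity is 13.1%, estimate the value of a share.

Two-stage DDM. Project D₁…D_5 at 0.089, terminal growth 0.03, discount at r = 0.131.
D_1 = 5.6519
D_2 = 6.1549
D_3 = 6.7027
D_4 = 7.2993
D_5 = 7.9489
Terminal value at t=5: TV = D_6/(r−g) = 8.1874/(0.131−0.03) = 81.0630
P₀ = 5.6519/(1+0.131)^1 + 6.1549/(1+0.131)^2 + 6.7027/(1+0.131)^3 + 7.2993/(1+0.131)^4 + 7.9489/(1+0.131)^5 + 81.0630/(1+0.131)^5 = 67.0018

€67.00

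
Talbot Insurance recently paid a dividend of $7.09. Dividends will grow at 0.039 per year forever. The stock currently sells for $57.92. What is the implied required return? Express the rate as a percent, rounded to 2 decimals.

Rearranging the constant-growth DDM: r = D₁/P₀ + g.
D₁ = 7.09 × (1 + 0.039) = 7.3665.
r = 7.3665 / 57.92 + 0.039 = 0.12718 + 0.039 = 0.16618

16.62%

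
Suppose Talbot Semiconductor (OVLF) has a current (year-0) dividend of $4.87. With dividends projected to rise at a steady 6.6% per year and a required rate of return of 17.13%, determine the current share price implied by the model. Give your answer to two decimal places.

Gordon growth model: P₀ = D₁/(r − g). D₁ = 4.87 × (1 + 0.066) = 5.1914.
P₀ = 5.1914 / (0.1713 − 0.066) = 5.1914 / 0.1053 = 49.3012

$49.30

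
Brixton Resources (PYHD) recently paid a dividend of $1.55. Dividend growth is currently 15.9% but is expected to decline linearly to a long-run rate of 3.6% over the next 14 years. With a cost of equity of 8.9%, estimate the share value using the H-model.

$55.48

H-model: P₀ = D₀[(1+g_L) + H(g_S−g_L)]/(r−g_L), with H = 14/2 = 7.
P₀ = 1.55 × [(1+0.036) + 7×(0.159−0.036)] / (0.089−0.036)
   = 1.55 × 1.8970 / 0.053 = 55.4783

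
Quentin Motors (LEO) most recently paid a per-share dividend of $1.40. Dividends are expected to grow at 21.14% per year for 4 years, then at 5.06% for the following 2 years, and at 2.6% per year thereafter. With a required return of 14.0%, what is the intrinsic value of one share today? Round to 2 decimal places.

$23.34

Three-stage DDM. Project D₁…D_6; terminal Gordon value at t=6 with g = 0.026; discount at r = 0.14.
D_1 = 1.6960
D_2 = 2.0545
D_3 = 2.4888
D_4 = 3.0149
D_5 = 3.1675
D_6 = 3.3278
TV_6 = 3.4143/(0.14−0.026) = 29.9499
P₀ = Σ Dₜ/(1+r)ᵗ + TV_6/(1+r)^6 = 23.3395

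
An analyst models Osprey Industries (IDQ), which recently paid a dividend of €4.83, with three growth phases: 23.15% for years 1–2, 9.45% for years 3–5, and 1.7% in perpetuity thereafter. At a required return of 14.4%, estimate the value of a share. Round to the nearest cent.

Three-stage DDM. Project D₁…D_5; terminal Gordon value at t=5 with g = 0.017; discount at r = 0.144.
D_1 = 5.9481
D_2 = 7.3251
D_3 = 8.0174
D_4 = 8.7750
D_5 = 9.6042
TV_5 = 9.7675/(0.144−0.017) = 76.9096
P₀ = Σ Dₜ/(1+r)ᵗ + TV_5/(1+r)^5 = 65.4272

€65.43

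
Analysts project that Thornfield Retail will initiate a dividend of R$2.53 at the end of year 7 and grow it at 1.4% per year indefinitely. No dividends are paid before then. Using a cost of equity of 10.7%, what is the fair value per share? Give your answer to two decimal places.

R$14.78

Deferred-dividend DDM. At t=6 the remaining stream is a growing perpetuity with first payment D_7 = 2.53.
V_6 = D_7/(r−g) = 2.53/(0.107−0.014) = 27.2043
P₀ = V_6/(1+r)^6 = 27.2043/(1+0.107)^6 = 14.7826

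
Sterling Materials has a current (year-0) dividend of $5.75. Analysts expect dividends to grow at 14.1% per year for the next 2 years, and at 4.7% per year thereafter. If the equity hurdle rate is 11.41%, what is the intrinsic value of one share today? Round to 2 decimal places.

Two-stage DDM. Project D₁…D_2 at 0.141, terminal growth 0.047, discount at r = 0.1141.
D_1 = 6.5608
D_2 = 7.4858
Terminal value at t=2: TV = D_3/(r−g) = 7.8376/(0.1141−0.047) = 116.8055
P₀ = 6.5608/(1+0.1141)^1 + 7.4858/(1+0.1141)^2 + 116.8055/(1+0.1141)^2 = 106.0253

$106.03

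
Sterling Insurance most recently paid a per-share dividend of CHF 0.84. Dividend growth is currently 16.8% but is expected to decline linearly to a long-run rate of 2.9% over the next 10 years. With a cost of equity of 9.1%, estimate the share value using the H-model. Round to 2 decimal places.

CHF 23.36

H-model: P₀ = D₀[(1+g_L) + H(g_S−g_L)]/(r−g_L), with H = 10/2 = 5.
P₀ = 0.84 × [(1+0.029) + 5×(0.168−0.029)] / (0.091−0.029)
   = 0.84 × 1.7240 / 0.062 = 23.3574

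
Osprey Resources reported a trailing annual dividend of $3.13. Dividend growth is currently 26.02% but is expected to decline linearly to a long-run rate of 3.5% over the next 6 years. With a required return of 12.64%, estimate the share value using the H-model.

$58.58

H-model: P₀ = D₀[(1+g_L) + H(g_S−g_L)]/(r−g_L), with H = 6/2 = 3.
P₀ = 3.13 × [(1+0.035) + 3×(0.2602−0.035)] / (0.1264−0.035)
   = 3.13 × 1.7106 / 0.0914 = 58.5796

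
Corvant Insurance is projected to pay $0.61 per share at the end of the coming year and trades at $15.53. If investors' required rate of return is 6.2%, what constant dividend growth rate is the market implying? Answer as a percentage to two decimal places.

2.27%

From P₀ = D₁/(r − g), the implied growth is g = r − D₁/P₀.
g = 0.062 − 0.61/15.53 = 0.062 − 0.03928 = 0.02272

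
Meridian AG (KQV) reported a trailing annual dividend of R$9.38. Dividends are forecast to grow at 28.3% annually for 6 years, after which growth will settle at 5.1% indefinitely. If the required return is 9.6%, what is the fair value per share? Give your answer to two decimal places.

Two-stage DDM. Project D₁…D_6 at 0.283, terminal growth 0.051, discount at r = 0.096.
D_1 = 12.0345
D_2 = 15.4403
D_3 = 19.8099
D_4 = 25.4161
D_5 = 32.6089
D_6 = 41.8372
Terminal value at t=6: TV = D_7/(r−g) = 43.9709/(0.096−0.051) = 977.1314
P₀ = 12.0345/(1+0.096)^1 + 15.4403/(1+0.096)^2 + 19.8099/(1+0.096)^3 + 25.4161/(1+0.096)^4 + 32.6089/(1+0.096)^5 + 41.8372/(1+0.096)^6 + 977.1314/(1+0.096)^6 = 665.0074

R$665.01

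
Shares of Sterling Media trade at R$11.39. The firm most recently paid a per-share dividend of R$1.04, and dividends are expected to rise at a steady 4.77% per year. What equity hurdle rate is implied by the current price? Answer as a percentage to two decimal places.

14.34%

Rearranging the constant-growth DDM: r = D₁/P₀ + g.
D₁ = 1.04 × (1 + 0.0477) = 1.0896.
r = 1.0896 / 11.39 + 0.0477 = 0.09566 + 0.0477 = 0.14336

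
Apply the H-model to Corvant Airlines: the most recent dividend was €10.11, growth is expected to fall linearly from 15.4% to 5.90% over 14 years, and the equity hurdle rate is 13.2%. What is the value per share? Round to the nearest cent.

€238.76

H-model: P₀ = D₀[(1+g_L) + H(g_S−g_L)]/(r−g_L), with H = 14/2 = 7.
P₀ = 10.11 × [(1+0.059) + 7×(0.154−0.059)] / (0.132−0.059)
   = 10.11 × 1.7240 / 0.073 = 238.7622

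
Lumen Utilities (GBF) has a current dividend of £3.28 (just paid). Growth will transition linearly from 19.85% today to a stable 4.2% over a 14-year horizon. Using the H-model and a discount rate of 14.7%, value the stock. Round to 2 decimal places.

£66.77

H-model: P₀ = D₀[(1+g_L) + H(g_S−g_L)]/(r−g_L), with H = 14/2 = 7.
P₀ = 3.28 × [(1+0.042) + 7×(0.1985−0.042)] / (0.147−0.042)
   = 3.28 × 2.1375 / 0.105 = 66.7714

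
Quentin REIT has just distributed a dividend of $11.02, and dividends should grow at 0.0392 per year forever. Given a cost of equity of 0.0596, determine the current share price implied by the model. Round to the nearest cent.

$561.37

Gordon growth model: P₀ = D₁/(r − g). D₁ = 11.02 × (1 + 0.0392) = 11.4520.
P₀ = 11.4520 / (0.0596 − 0.0392) = 11.4520 / 0.0204 = 561.3718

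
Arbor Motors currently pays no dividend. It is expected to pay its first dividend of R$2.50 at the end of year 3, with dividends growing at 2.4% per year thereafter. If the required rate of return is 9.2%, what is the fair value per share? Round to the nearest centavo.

Deferred-dividend DDM. At t=2 the remaining stream is a growing perpetuity with first payment D_3 = 2.50.
V_2 = D_3/(r−g) = 2.50/(0.092−0.024) = 36.7647
P₀ = V_2/(1+r)^2 = 36.7647/(1+0.092)^2 = 30.8309

R$30.83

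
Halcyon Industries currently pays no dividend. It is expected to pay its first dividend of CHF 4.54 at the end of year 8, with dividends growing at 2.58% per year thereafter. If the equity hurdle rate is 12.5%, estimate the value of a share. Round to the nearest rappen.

CHF 20.07

Deferred-dividend DDM. At t=7 the remaining stream is a growing perpetuity with first payment D_8 = 4.54.
V_7 = D_8/(r−g) = 4.54/(0.125−0.0258) = 45.7661
P₀ = V_7/(1+r)^7 = 45.7661/(1+0.125)^7 = 20.0667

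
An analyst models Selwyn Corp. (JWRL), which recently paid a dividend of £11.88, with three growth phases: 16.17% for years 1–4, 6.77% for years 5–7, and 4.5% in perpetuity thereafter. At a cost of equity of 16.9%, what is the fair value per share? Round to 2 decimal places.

£150.25

Three-stage DDM. Project D₁…D_7; terminal Gordon value at t=7 with g = 0.045; discount at r = 0.169.
D_1 = 13.8010
D_2 = 16.0326
D_3 = 18.6251
D_4 = 21.6368
D_5 = 23.1016
D_6 = 24.6656
D_7 = 26.3354
TV_7 = 27.5205/(0.169−0.045) = 221.9396
P₀ = Σ Dₜ/(1+r)ᵗ + TV_7/(1+r)^7 = 150.2505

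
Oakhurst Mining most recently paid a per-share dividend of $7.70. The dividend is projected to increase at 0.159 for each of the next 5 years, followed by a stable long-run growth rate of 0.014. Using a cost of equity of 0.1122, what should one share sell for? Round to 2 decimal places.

$141.35

Two-stage DDM. Project D₁…D_5 at 0.159, terminal growth 0.014, discount at r = 0.1122.
D_1 = 8.9243
D_2 = 10.3433
D_3 = 11.9878
D_4 = 13.8939
D_5 = 16.1030
Terminal value at t=5: TV = D_6/(r−g) = 16.3285/(0.1122−0.014) = 166.2778
P₀ = 8.9243/(1+0.1122)^1 + 10.3433/(1+0.1122)^2 + 11.9878/(1+0.1122)^3 + 13.8939/(1+0.1122)^4 + 16.1030/(1+0.1122)^5 + 166.2778/(1+0.1122)^5 = 141.3472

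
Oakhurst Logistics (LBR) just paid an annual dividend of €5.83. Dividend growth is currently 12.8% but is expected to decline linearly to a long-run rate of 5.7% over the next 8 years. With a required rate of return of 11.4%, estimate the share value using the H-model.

H-model: P₀ = D₀[(1+g_L) + H(g_S−g_L)]/(r−g_L), with H = 8/2 = 4.
P₀ = 5.83 × [(1+0.057) + 4×(0.128−0.057)] / (0.114−0.057)
   = 5.83 × 1.3410 / 0.057 = 137.1584

€137.16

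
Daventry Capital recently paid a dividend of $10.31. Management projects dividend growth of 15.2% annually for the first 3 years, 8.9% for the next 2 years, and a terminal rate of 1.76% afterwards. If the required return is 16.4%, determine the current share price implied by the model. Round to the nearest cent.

Three-stage DDM. Project D₁…D_5; terminal Gordon value at t=5 with g = 0.0176; discount at r = 0.164.
D_1 = 11.8771
D_2 = 13.6824
D_3 = 15.7622
D_4 = 17.1650
D_5 = 18.6927
TV_5 = 19.0217/(0.164−0.0176) = 129.9295
P₀ = Σ Dₜ/(1+r)ᵗ + TV_5/(1+r)^5 = 109.2006

$109.20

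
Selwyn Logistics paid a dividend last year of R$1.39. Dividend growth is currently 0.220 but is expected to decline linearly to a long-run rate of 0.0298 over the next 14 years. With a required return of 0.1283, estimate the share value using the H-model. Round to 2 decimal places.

R$33.32

H-model: P₀ = D₀[(1+g_L) + H(g_S−g_L)]/(r−g_L), with H = 14/2 = 7.
P₀ = 1.39 × [(1+0.0298) + 7×(0.22−0.0298)] / (0.1283−0.0298)
   = 1.39 × 2.3612 / 0.0985 = 33.3205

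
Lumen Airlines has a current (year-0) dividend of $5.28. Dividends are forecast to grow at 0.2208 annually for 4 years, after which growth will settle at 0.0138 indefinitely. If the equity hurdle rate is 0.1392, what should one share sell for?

Two-stage DDM. Project D₁…D_4 at 0.2208, terminal growth 0.0138, discount at r = 0.1392.
D_1 = 6.4458
D_2 = 7.8691
D_3 = 9.6066
D_4 = 11.7277
Terminal value at t=4: TV = D_5/(r−g) = 11.8895/(0.1392−0.0138) = 94.8128
P₀ = 6.4458/(1+0.1392)^1 + 7.8691/(1+0.1392)^2 + 9.6066/(1+0.1392)^3 + 11.7277/(1+0.1392)^4 + 94.8128/(1+0.1392)^4 = 81.4774

$81.48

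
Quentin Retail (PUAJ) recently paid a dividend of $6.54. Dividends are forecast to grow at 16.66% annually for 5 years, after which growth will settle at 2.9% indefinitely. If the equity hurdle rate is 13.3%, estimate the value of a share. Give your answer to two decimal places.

Two-stage DDM. Project D₁…D_5 at 0.1666, terminal growth 0.029, discount at r = 0.133.
D_1 = 7.6296
D_2 = 8.9006
D_3 = 10.3835
D_4 = 12.1134
D_5 = 14.1315
Terminal value at t=5: TV = D_6/(r−g) = 14.5413/(0.133−0.029) = 139.8201
P₀ = 7.6296/(1+0.133)^1 + 8.9006/(1+0.133)^2 + 10.3835/(1+0.133)^3 + 12.1134/(1+0.133)^4 + 14.1315/(1+0.133)^5 + 139.8201/(1+0.133)^5 = 110.6162

$110.62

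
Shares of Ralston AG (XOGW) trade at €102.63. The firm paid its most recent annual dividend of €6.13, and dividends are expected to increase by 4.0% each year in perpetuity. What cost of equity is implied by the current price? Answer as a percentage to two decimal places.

10.21%

Rearranging the constant-growth DDM: r = D₁/P₀ + g.
D₁ = 6.13 × (1 + 0.04) = 6.3752.
r = 6.3752 / 102.63 + 0.04 = 0.06212 + 0.04 = 0.10212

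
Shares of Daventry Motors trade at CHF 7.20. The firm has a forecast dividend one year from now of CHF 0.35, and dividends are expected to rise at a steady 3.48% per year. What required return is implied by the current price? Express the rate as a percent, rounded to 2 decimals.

8.34%

Rearranging the constant-growth DDM: r = D₁/P₀ + g.
r = 0.3500 / 7.20 + 0.0348 = 0.04861 + 0.0348 = 0.08341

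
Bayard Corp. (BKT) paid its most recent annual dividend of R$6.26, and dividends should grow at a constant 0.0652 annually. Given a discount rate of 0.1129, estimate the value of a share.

R$139.79

Gordon growth model: P₀ = D₁/(r − g). D₁ = 6.26 × (1 + 0.0652) = 6.6682.
P₀ = 6.6682 / (0.1129 − 0.0652) = 6.6682 / 0.0477 = 139.7935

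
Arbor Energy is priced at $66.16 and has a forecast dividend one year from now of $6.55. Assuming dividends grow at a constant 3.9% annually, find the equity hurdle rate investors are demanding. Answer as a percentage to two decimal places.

Rearranging the constant-growth DDM: r = D₁/P₀ + g.
r = 6.5500 / 66.16 + 0.039 = 0.09900 + 0.039 = 0.13800

13.80%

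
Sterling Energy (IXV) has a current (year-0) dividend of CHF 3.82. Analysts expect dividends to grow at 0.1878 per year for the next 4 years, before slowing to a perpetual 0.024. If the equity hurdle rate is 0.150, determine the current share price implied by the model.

Two-stage DDM. Project D₁…D_4 at 0.1878, terminal growth 0.024, discount at r = 0.15.
D_1 = 4.5374
D_2 = 5.3895
D_3 = 6.4017
D_4 = 7.6039
Terminal value at t=4: TV = D_5/(r−g) = 7.7864/(0.15−0.024) = 61.7968
P₀ = 4.5374/(1+0.15)^1 + 5.3895/(1+0.15)^2 + 6.4017/(1+0.15)^3 + 7.6039/(1+0.15)^4 + 61.7968/(1+0.15)^4 = 51.9101

CHF 51.91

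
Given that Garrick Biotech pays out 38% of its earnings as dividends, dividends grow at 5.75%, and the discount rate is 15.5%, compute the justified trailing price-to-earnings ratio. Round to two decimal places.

Justified trailing P/E = b(1+g)/(r−g) = 0.38×(1+0.0575)/(0.155−0.0575) = 4.1215

4.12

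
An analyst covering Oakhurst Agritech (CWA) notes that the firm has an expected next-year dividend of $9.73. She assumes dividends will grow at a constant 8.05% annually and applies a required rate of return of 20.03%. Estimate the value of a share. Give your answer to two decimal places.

Gordon growth model: P₀ = D₁/(r − g), with D₁ = 9.73 given directly.
P₀ = 9.7300 / (0.2003 − 0.0805) = 9.7300 / 0.1198 = 81.2187

$81.22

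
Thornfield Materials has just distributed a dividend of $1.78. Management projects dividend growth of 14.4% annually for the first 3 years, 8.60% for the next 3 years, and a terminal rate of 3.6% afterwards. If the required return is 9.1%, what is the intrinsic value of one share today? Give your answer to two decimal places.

$50.10

Three-stage DDM. Project D₁…D_6; terminal Gordon value at t=6 with g = 0.036; discount at r = 0.091.
D_1 = 2.0363
D_2 = 2.3296
D_3 = 2.6650
D_4 = 2.8942
D_5 = 3.1431
D_6 = 3.4134
TV_6 = 3.5363/(0.091−0.036) = 64.2961
P₀ = Σ Dₜ/(1+r)ᵗ + TV_6/(1+r)^6 = 50.1035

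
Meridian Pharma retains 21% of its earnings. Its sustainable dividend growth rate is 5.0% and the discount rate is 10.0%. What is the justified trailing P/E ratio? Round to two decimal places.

Payout ratio b = 1 − 0.21 = 0.79.
Justified trailing P/E = b(1+g)/(r−g) = 0.79×(1+0.05)/(0.1−0.05) = 16.5900

16.59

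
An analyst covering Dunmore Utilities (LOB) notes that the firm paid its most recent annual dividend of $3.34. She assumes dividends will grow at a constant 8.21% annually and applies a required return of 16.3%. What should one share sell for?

Gordon growth model: P₀ = D₁/(r − g). D₁ = 3.34 × (1 + 0.0821) = 3.6142.
P₀ = 3.6142 / (0.163 − 0.0821) = 3.6142 / 0.0809 = 44.6751

$44.68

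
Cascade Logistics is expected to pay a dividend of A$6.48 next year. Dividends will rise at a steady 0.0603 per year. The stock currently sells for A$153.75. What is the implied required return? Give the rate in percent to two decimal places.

Rearranging the constant-growth DDM: r = D₁/P₀ + g.
r = 6.4800 / 153.75 + 0.0603 = 0.04215 + 0.0603 = 0.10245

10.24%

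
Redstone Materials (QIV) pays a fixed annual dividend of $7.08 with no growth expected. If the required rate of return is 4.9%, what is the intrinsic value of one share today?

$144.49

Zero-growth DDM (perpetuity): P₀ = D/r = 7.08 / 0.049 = 144.4898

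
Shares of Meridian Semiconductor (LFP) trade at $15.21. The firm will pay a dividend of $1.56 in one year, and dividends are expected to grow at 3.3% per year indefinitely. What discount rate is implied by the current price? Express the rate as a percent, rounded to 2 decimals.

Rearranging the constant-growth DDM: r = D₁/P₀ + g.
r = 1.5600 / 15.21 + 0.033 = 0.10256 + 0.033 = 0.13556

13.56%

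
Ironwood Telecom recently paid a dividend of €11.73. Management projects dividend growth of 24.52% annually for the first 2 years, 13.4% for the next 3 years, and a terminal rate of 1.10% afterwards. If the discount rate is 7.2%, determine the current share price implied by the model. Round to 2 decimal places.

€393.14

Three-stage DDM. Project D₁…D_5; terminal Gordon value at t=5 with g = 0.011; discount at r = 0.072.
D_1 = 14.6062
D_2 = 18.1876
D_3 = 20.6248
D_4 = 23.3885
D_5 = 26.5226
TV_5 = 26.8143/(0.072−0.011) = 439.5788
P₀ = Σ Dₜ/(1+r)ᵗ + TV_5/(1+r)^5 = 393.1392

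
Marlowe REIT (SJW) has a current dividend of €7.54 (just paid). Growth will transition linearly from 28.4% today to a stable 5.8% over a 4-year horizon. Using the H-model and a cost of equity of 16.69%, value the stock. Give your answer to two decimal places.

€104.55

H-model: P₀ = D₀[(1+g_L) + H(g_S−g_L)]/(r−g_L), with H = 4/2 = 2.
P₀ = 7.54 × [(1+0.058) + 2×(0.284−0.058)] / (0.1669−0.058)
   = 7.54 × 1.5100 / 0.1089 = 104.5491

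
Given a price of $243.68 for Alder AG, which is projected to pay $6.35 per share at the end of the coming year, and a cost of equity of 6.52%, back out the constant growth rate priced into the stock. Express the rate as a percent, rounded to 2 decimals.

From P₀ = D₁/(r − g), the implied growth is g = r − D₁/P₀.
g = 0.0652 − 6.35/243.68 = 0.0652 − 0.02606 = 0.03914

3.91%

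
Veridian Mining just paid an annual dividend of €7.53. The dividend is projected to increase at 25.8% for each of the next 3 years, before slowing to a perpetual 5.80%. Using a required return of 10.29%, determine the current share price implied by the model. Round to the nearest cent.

Two-stage DDM. Project D₁…D_3 at 0.258, terminal growth 0.058, discount at r = 0.1029.
D_1 = 9.4727
D_2 = 11.9167
D_3 = 14.9912
Terminal value at t=3: TV = D_4/(r−g) = 15.8607/(0.1029−0.058) = 353.2452
P₀ = 9.4727/(1+0.1029)^1 + 11.9167/(1+0.1029)^2 + 14.9912/(1+0.1029)^3 + 353.2452/(1+0.1029)^3 = 292.8705

€292.87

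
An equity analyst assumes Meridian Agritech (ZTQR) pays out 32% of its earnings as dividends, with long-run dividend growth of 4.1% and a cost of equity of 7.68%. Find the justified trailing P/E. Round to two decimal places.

Justified trailing P/E = b(1+g)/(r−g) = 0.32×(1+0.041)/(0.0768−0.041) = 9.3050

9.31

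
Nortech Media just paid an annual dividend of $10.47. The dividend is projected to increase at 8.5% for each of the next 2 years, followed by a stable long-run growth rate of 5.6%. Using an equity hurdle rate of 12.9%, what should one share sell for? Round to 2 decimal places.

$159.61

Two-stage DDM. Project D₁…D_2 at 0.085, terminal growth 0.056, discount at r = 0.129.
D_1 = 11.3599
D_2 = 12.3255
Terminal value at t=2: TV = D_3/(r−g) = 13.0158/(0.129−0.056) = 178.2983
P₀ = 11.3599/(1+0.129)^1 + 12.3255/(1+0.129)^2 + 178.2983/(1+0.129)^2 = 159.6130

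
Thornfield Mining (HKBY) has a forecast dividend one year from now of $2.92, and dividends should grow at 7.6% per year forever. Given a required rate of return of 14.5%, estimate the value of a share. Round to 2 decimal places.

Gordon growth model: P₀ = D₁/(r − g), with D₁ = 2.92 given directly.
P₀ = 2.9200 / (0.145 − 0.076) = 2.9200 / 0.069 = 42.3188

$42.32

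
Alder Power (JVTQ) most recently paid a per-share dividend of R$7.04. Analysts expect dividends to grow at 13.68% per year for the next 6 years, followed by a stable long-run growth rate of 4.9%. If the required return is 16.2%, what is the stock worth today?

R$96.44

Two-stage DDM. Project D₁…D_6 at 0.1368, terminal growth 0.049, discount at r = 0.162.
D_1 = 8.0031
D_2 = 9.0979
D_3 = 10.3425
D_4 = 11.7573
D_5 = 13.3657
D_6 = 15.1942
Terminal value at t=6: TV = D_7/(r−g) = 15.9387/(0.162−0.049) = 141.0503
P₀ = 8.0031/(1+0.162)^1 + 9.0979/(1+0.162)^2 + 10.3425/(1+0.162)^3 + 11.7573/(1+0.162)^4 + 13.3657/(1+0.162)^5 + 15.1942/(1+0.162)^6 + 141.0503/(1+0.162)^6 = 96.4450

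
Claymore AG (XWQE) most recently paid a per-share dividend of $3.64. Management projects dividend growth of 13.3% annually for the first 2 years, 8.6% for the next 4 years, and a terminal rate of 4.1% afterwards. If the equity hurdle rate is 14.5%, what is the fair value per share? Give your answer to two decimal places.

Three-stage DDM. Project D₁…D_6; terminal Gordon value at t=6 with g = 0.041; discount at r = 0.145.
D_1 = 4.1241
D_2 = 4.6726
D_3 = 5.0745
D_4 = 5.5109
D_5 = 5.9848
D_6 = 6.4995
TV_6 = 6.7660/(0.145−0.041) = 65.0576
P₀ = Σ Dₜ/(1+r)ᵗ + TV_6/(1+r)^6 = 48.5493

$48.55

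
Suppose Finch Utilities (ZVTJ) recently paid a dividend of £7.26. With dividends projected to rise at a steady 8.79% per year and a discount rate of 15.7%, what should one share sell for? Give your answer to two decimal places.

Gordon growth model: P₀ = D₁/(r − g). D₁ = 7.26 × (1 + 0.0879) = 7.8982.
P₀ = 7.8982 / (0.157 − 0.0879) = 7.8982 / 0.0691 = 114.3003

£114.30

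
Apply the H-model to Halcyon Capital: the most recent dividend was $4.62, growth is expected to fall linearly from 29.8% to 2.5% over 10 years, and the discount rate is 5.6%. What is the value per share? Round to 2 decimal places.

H-model: P₀ = D₀[(1+g_L) + H(g_S−g_L)]/(r−g_L), with H = 10/2 = 5.
P₀ = 4.62 × [(1+0.025) + 5×(0.298−0.025)] / (0.056−0.025)
   = 4.62 × 2.3900 / 0.031 = 356.1871

$356.19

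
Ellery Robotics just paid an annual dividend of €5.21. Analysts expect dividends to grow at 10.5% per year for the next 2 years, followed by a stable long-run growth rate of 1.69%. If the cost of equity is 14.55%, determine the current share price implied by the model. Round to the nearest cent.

Two-stage DDM. Project D₁…D_2 at 0.105, terminal growth 0.0169, discount at r = 0.1455.
D_1 = 5.7570
D_2 = 6.3615
Terminal value at t=2: TV = D_3/(r−g) = 6.4691/(0.1455−0.0169) = 50.3037
P₀ = 5.7570/(1+0.1455)^1 + 6.3615/(1+0.1455)^2 + 50.3037/(1+0.1455)^2 = 48.2101

€48.21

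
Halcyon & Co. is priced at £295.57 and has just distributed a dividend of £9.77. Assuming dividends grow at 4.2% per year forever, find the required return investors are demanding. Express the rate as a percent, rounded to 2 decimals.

7.64%

Rearranging the constant-growth DDM: r = D₁/P₀ + g.
D₁ = 9.77 × (1 + 0.042) = 10.1803.
r = 10.1803 / 295.57 + 0.042 = 0.03444 + 0.042 = 0.07644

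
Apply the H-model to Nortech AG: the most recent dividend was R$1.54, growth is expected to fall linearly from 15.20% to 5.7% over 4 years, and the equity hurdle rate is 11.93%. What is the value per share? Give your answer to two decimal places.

H-model: P₀ = D₀[(1+g_L) + H(g_S−g_L)]/(r−g_L), with H = 4/2 = 2.
P₀ = 1.54 × [(1+0.057) + 2×(0.152−0.057)] / (0.1193−0.057)
   = 1.54 × 1.2470 / 0.0623 = 30.8247

R$30.82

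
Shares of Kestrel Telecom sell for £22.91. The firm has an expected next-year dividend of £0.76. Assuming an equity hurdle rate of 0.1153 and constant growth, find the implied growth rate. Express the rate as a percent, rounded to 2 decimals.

From P₀ = D₁/(r − g), the implied growth is g = r − D₁/P₀.
g = 0.1153 − 0.76/22.91 = 0.1153 − 0.03317 = 0.08213

8.21%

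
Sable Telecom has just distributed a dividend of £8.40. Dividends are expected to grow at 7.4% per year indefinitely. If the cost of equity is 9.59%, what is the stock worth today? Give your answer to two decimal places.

Gordon growth model: P₀ = D₁/(r − g). D₁ = 8.40 × (1 + 0.074) = 9.0216.
P₀ = 9.0216 / (0.0959 − 0.074) = 9.0216 / 0.0219 = 411.9452

£411.95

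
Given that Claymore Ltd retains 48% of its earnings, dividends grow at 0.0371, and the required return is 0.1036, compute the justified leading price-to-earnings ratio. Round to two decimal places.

Payout ratio b = 1 − 0.48 = 0.52.
Justified leading P/E = b/(r−g) = 0.52/(0.1036−0.0371) = 7.8195

7.82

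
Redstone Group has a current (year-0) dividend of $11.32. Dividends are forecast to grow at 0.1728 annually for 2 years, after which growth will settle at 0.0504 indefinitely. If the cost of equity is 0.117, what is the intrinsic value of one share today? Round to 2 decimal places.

$221.18

Two-stage DDM. Project D₁…D_2 at 0.1728, terminal growth 0.0504, discount at r = 0.117.
D_1 = 13.2761
D_2 = 15.5702
Terminal value at t=2: TV = D_3/(r−g) = 16.3549/(0.117−0.0504) = 245.5697
P₀ = 13.2761/(1+0.117)^1 + 15.5702/(1+0.117)^2 + 245.5697/(1+0.117)^2 = 221.1844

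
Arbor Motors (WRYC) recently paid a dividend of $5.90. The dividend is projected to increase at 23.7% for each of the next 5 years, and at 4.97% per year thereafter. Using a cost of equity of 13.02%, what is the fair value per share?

$159.83

Two-stage DDM. Project D₁…D_5 at 0.237, terminal growth 0.0497, discount at r = 0.1302.
D_1 = 7.2983
D_2 = 9.0280
D_3 = 11.1676
D_4 = 13.8144
D_5 = 17.0884
Terminal value at t=5: TV = D_6/(r−g) = 17.9377/(0.1302−0.0497) = 222.8280
P₀ = 7.2983/(1+0.1302)^1 + 9.0280/(1+0.1302)^2 + 11.1676/(1+0.1302)^3 + 13.8144/(1+0.1302)^4 + 17.0884/(1+0.1302)^5 + 222.8280/(1+0.1302)^5 = 159.8293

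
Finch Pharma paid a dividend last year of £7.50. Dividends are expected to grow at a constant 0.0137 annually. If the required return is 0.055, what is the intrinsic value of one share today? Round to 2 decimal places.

£184.09

Gordon growth model: P₀ = D₁/(r − g). D₁ = 7.50 × (1 + 0.0137) = 7.6028.
P₀ = 7.6028 / (0.055 − 0.0137) = 7.6028 / 0.0413 = 184.0860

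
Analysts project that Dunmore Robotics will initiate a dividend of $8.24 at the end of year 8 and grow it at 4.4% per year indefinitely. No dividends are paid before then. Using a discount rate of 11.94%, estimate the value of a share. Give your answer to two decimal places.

Deferred-dividend DDM. At t=7 the remaining stream is a growing perpetuity with first payment D_8 = 8.24.
V_7 = D_8/(r−g) = 8.24/(0.1194−0.044) = 109.2838
P₀ = V_7/(1+r)^7 = 109.2838/(1+0.1194)^7 = 49.6202

$49.62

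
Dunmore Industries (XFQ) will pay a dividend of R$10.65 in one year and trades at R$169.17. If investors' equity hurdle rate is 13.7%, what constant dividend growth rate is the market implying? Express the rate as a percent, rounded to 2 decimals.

7.40%

From P₀ = D₁/(r − g), the implied growth is g = r − D₁/P₀.
g = 0.137 − 10.65/169.17 = 0.137 − 0.06295 = 0.07405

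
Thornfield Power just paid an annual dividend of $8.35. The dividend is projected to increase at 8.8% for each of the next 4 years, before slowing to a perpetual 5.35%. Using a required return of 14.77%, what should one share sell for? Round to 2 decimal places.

Two-stage DDM. Project D₁…D_4 at 0.088, terminal growth 0.0535, discount at r = 0.1477.
D_1 = 9.0848
D_2 = 9.8843
D_3 = 10.7541
D_4 = 11.7004
Terminal value at t=4: TV = D_5/(r−g) = 12.3264/(0.1477−0.0535) = 130.8536
P₀ = 9.0848/(1+0.1477)^1 + 9.8843/(1+0.1477)^2 + 10.7541/(1+0.1477)^3 + 11.7004/(1+0.1477)^4 + 130.8536/(1+0.1477)^4 = 104.6942

$104.69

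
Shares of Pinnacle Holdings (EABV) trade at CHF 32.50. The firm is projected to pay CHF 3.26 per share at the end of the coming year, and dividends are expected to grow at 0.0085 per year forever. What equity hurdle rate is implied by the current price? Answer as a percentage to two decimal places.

10.88%

Rearranging the constant-growth DDM: r = D₁/P₀ + g.
r = 3.2600 / 32.50 + 0.0085 = 0.10031 + 0.0085 = 0.10881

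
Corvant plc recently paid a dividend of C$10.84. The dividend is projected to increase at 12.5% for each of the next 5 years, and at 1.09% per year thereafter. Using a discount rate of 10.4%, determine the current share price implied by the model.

Two-stage DDM. Project D₁…D_5 at 0.125, terminal growth 0.0109, discount at r = 0.104.
D_1 = 12.1950
D_2 = 13.7194
D_3 = 15.4343
D_4 = 17.3636
D_5 = 19.5340
Terminal value at t=5: TV = D_6/(r−g) = 19.7470/(0.104−0.0109) = 212.1048
P₀ = 12.1950/(1+0.104)^1 + 13.7194/(1+0.104)^2 + 15.4343/(1+0.104)^3 + 17.3636/(1+0.104)^4 + 19.5340/(1+0.104)^5 + 212.1048/(1+0.104)^5 = 186.7042

C$186.70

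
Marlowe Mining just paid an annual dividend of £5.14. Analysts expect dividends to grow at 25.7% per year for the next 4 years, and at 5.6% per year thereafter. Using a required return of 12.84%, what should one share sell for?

Two-stage DDM. Project D₁…D_4 at 0.257, terminal growth 0.056, discount at r = 0.1284.
D_1 = 6.4610
D_2 = 8.1215
D_3 = 10.2087
D_4 = 12.8323
Terminal value at t=4: TV = D_5/(r−g) = 13.5509/(0.1284−0.056) = 187.1671
P₀ = 6.4610/(1+0.1284)^1 + 8.1215/(1+0.1284)^2 + 10.2087/(1+0.1284)^3 + 12.8323/(1+0.1284)^4 + 187.1671/(1+0.1284)^4 = 142.5700

£142.57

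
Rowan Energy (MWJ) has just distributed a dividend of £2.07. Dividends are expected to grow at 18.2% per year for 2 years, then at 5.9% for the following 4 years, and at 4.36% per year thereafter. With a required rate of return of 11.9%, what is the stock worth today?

Three-stage DDM. Project D₁…D_6; terminal Gordon value at t=6 with g = 0.0436; discount at r = 0.119.
D_1 = 2.4467
D_2 = 2.8920
D_3 = 3.0627
D_4 = 3.2434
D_5 = 3.4347
D_6 = 3.6374
TV_6 = 3.7960/(0.119−0.0436) = 50.3445
P₀ = Σ Dₜ/(1+r)ᵗ + TV_6/(1+r)^6 = 38.2041

£38.20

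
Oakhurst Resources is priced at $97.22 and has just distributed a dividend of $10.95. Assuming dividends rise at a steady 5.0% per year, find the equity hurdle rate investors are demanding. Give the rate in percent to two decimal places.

Rearranging the constant-growth DDM: r = D₁/P₀ + g.
D₁ = 10.95 × (1 + 0.05) = 11.4975.
r = 11.4975 / 97.22 + 0.05 = 0.11826 + 0.05 = 0.16826

16.83%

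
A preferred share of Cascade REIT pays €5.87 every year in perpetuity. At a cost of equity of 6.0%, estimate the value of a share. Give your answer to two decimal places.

Zero-growth DDM (perpetuity): P₀ = D/r = 5.87 / 0.06 = 97.8333

€97.83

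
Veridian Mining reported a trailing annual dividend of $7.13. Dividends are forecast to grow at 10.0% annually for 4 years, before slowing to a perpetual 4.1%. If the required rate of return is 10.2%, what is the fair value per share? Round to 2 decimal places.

Two-stage DDM. Project D₁…D_4 at 0.1, terminal growth 0.041, discount at r = 0.102.
D_1 = 7.8430
D_2 = 8.6273
D_3 = 9.4900
D_4 = 10.4390
Terminal value at t=4: TV = D_5/(r−g) = 10.8670/(0.102−0.041) = 178.1481
P₀ = 7.8430/(1+0.102)^1 + 8.6273/(1+0.102)^2 + 9.4900/(1+0.102)^3 + 10.4390/(1+0.102)^4 + 178.1481/(1+0.102)^4 = 149.1875

$149.19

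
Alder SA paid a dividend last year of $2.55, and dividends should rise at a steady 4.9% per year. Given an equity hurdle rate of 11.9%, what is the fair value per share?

Gordon growth model: P₀ = D₁/(r − g). D₁ = 2.55 × (1 + 0.049) = 2.6749.
P₀ = 2.6749 / (0.119 − 0.049) = 2.6749 / 0.07 = 38.2136

$38.21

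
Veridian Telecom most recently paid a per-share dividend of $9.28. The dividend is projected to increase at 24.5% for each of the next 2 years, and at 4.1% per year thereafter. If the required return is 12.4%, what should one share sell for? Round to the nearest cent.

Two-stage DDM. Project D₁…D_2 at 0.245, terminal growth 0.041, discount at r = 0.124.
D_1 = 11.5536
D_2 = 14.3842
Terminal value at t=2: TV = D_3/(r−g) = 14.9740/(0.124−0.041) = 180.4095
P₀ = 11.5536/(1+0.124)^1 + 14.3842/(1+0.124)^2 + 180.4095/(1+0.124)^2 = 164.4641

$164.46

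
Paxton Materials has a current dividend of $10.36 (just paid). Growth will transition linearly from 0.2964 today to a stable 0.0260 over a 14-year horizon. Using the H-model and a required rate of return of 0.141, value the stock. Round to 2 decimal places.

H-model: P₀ = D₀[(1+g_L) + H(g_S−g_L)]/(r−g_L), with H = 14/2 = 7.
P₀ = 10.36 × [(1+0.026) + 7×(0.2964−0.026)] / (0.141−0.026)
   = 10.36 × 2.9188 / 0.115 = 262.9458

$262.95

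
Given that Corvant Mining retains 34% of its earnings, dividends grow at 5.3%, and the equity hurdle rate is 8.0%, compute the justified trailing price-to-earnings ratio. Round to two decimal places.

Payout ratio b = 1 − 0.34 = 0.66.
Justified trailing P/E = b(1+g)/(r−g) = 0.66×(1+0.053)/(0.08−0.053) = 25.7400

25.74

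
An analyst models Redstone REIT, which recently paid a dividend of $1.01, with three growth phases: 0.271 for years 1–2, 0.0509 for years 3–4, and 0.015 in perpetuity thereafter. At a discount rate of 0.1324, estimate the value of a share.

Three-stage DDM. Project D₁…D_4; terminal Gordon value at t=4 with g = 0.015; discount at r = 0.1324.
D_1 = 1.2837
D_2 = 1.6316
D_3 = 1.7146
D_4 = 1.8019
TV_4 = 1.8289/(0.1324−0.015) = 15.5788
P₀ = Σ Dₜ/(1+r)ᵗ + TV_4/(1+r)^4 = 14.1566

$14.16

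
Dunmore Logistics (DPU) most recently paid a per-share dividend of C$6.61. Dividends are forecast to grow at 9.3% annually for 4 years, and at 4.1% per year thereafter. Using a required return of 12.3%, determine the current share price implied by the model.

C$100.02

Two-stage DDM. Project D₁…D_4 at 0.093, terminal growth 0.041, discount at r = 0.123.
D_1 = 7.2247
D_2 = 7.8966
D_3 = 8.6310
D_4 = 9.4337
Terminal value at t=4: TV = D_5/(r−g) = 9.8205/(0.123−0.041) = 119.7620
P₀ = 7.2247/(1+0.123)^1 + 7.8966/(1+0.123)^2 + 8.6310/(1+0.123)^3 + 9.4337/(1+0.123)^4 + 119.7620/(1+0.123)^4 = 100.0216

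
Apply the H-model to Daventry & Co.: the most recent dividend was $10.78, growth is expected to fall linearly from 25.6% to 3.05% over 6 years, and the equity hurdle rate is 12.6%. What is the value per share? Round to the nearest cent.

$192.69

H-model: P₀ = D₀[(1+g_L) + H(g_S−g_L)]/(r−g_L), with H = 6/2 = 3.
P₀ = 10.78 × [(1+0.0305) + 3×(0.256−0.0305)] / (0.126−0.0305)
   = 10.78 × 1.7070 / 0.0955 = 192.6854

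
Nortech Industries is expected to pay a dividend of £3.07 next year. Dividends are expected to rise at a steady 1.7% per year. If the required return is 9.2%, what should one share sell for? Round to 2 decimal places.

£40.93

Gordon growth model: P₀ = D₁/(r − g), with D₁ = 3.07 given directly.
P₀ = 3.0700 / (0.092 − 0.017) = 3.0700 / 0.075 = 40.9333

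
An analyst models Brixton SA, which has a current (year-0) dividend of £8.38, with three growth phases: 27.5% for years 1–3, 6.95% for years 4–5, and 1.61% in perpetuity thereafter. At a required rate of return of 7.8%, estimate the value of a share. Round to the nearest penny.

£286.92

Three-stage DDM. Project D₁…D_5; terminal Gordon value at t=5 with g = 0.0161; discount at r = 0.078.
D_1 = 10.6845
D_2 = 13.6227
D_3 = 17.3690
D_4 = 18.5761
D_5 = 19.8672
TV_5 = 20.1870/(0.078−0.0161) = 326.1234
P₀ = Σ Dₜ/(1+r)ᵗ + TV_5/(1+r)^5 = 286.9225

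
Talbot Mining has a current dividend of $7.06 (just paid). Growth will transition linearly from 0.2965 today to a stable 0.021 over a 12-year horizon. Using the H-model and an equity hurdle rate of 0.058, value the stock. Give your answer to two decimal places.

$510.23

H-model: P₀ = D₀[(1+g_L) + H(g_S−g_L)]/(r−g_L), with H = 12/2 = 6.
P₀ = 7.06 × [(1+0.021) + 6×(0.2965−0.021)] / (0.058−0.021)
   = 7.06 × 2.6740 / 0.037 = 510.2281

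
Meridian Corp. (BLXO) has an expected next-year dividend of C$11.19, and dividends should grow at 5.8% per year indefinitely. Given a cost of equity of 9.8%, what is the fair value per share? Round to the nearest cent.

Gordon growth model: P₀ = D₁/(r − g), with D₁ = 11.19 given directly.
P₀ = 11.1900 / (0.098 − 0.058) = 11.1900 / 0.04 = 279.7500

C$279.75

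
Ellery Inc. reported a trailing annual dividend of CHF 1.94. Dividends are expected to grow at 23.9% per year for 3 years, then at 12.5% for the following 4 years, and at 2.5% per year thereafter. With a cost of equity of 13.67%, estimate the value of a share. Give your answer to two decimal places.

Three-stage DDM. Project D₁…D_7; terminal Gordon value at t=7 with g = 0.025; discount at r = 0.1367.
D_1 = 2.4037
D_2 = 2.9781
D_3 = 3.6899
D_4 = 4.1511
D_5 = 4.6700
D_6 = 5.2538
D_7 = 5.9105
TV_7 = 6.0583/(0.1367−0.025) = 54.2371
P₀ = Σ Dₜ/(1+r)ᵗ + TV_7/(1+r)^7 = 38.8447

CHF 38.84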